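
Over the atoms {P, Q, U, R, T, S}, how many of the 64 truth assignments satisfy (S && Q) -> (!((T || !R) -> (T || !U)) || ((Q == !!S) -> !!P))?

57

Initial set: {((S && Q) -> (!((T || !R) -> (T || !U)) || ((Q == !!S) -> !!P)))}.
((S && Q) -> (!((T || !R) -> (T || !U)) || ((Q == !!S) -> !!P))): β-rule — branch into !(S && Q)  //  (!((T || !R) -> (T || !U)) || ((Q == !!S) -> !!P)).
  branch 1 (add !(S && Q)):
    !(S && Q): β-rule — branch into !S  //  !Q.
      branch 1.1 (add !S):
        ○ open, literals {S=0}.
      branch 1.2 (add !Q):
        ○ open, literals {Q=0}.
  branch 2 (add (!((T || !R) -> (T || !U)) || ((Q == !!S) -> !!P))):
    (!((T || !R) -> (T || !U)) || ((Q == !!S) -> !!P)): β-rule — branch into !((T || !R) -> (T || !U))  //  ((Q == !!S) -> !!P).
      branch 2.1 (add !((T || !R) -> (T || !U))):
        !((T || !R) -> (T || !U)): α-rule — add (T || !R), !(T || !U).
        !(T || !U): α-rule — add !T, !!U.
        (T || !R): β-rule — branch into T  //  !R.
          branch 2.1.1 (add T):
            × closes — contains both T and !T.
          branch 2.1.2 (add !R):
            ○ open, literals {R=0, T=0, U=1}.
      branch 2.2 (add ((Q == !!S) -> !!P)):
        ((Q == !!S) -> !!P): β-rule — branch into !(Q == !!S)  //  !!P.
          branch 2.2.1 (add !(Q == !!S)):
            !(Q == !!S): β-rule — branch into Q, !!!S  //  !Q, !!S.
              branch 2.2.1.1 (add Q, !!!S):
                !!!S: drop double negation, giving !S.
                ○ open, literals {Q=1, S=0}.
              branch 2.2.1.2 (add !Q, !!S):
                !!S: drop double negation, giving S.
                ○ open, literals {Q=0, S=1}.
          branch 2.2.2 (add !!P):
            !!P: drop double negation, giving P.
            ○ open, literals {P=1}.
1 branch closed, 6 open.
Each open branch fixes some atoms; the unmentioned ones are free. Counting distinct full assignments: branch {S=0} (P, Q, U, R, T) contributes 32 new; branch {Q=0} (P, U, R, T, S) contributes 16 new; branch {R=0, T=0, U=1} (P, Q, S) contributes 2 new; branch {Q=1, S=0} (P, U, R, T) contributes 0 new; branch {Q=0, S=1} (P, U, R, T) contributes 0 new; branch {P=1} (Q, U, R, T, S) contributes 7 new. Total: 57.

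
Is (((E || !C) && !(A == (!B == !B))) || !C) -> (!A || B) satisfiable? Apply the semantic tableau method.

Satisfiable

Initial set: {T ((((E || !C) && !(A == (!B == !B))) || !C) -> (!A || B))}.
T ((((E || !C) && !(A == (!B == !B))) || !C) -> (!A || B)): β-rule — branch into F (((E || !C) && !(A == (!B == !B))) || !C)  //  T (!A || B).
  branch 1 (add F (((E || !C) && !(A == (!B == !B))) || !C)):
    F (((E || !C) && !(A == (!B == !B))) || !C): α-rule — add F ((E || !C) && !(A == (!B == !B))), F !C.
    F ((E || !C) && !(A == (!B == !B))): β-rule — branch into F (E || !C)  //  F !(A == (!B == !B)).
      branch 1.1 (add F (E || !C)):
        F (E || !C): α-rule — add F E, F !C.
        ○ open, literals {C=true, E=false}.
      branch 1.2 (add F !(A == (!B == !B))):
        F !(A == (!B == !B)): β-rule — branch into T A, T (!B == !B)  //  F A, F (!B == !B).
          branch 1.2.1 (add T A, T (!B == !B)):
            T (!B == !B): β-rule — branch into T !B, T !B  //  F !B, F !B.
              branch 1.2.1.1 (add T !B, T !B):
                ○ open, literals {A=true, B=false, C=true}.
              branch 1.2.1.2 (add F !B, F !B):
                ○ open, literals {A=true, B=true, C=true}.
          branch 1.2.2 (add F A, F (!B == !B)):
            F (!B == !B): β-rule — branch into T !B, F !B  //  F !B, T !B.
              branch 1.2.2.1 (add T !B, F !B):
                × closes — contains both B and !B.
              branch 1.2.2.2 (add F !B, T !B):
                × closes — contains both B and !B.
  branch 2 (add T (!A || B)):
    T (!A || B): β-rule — branch into T !A  //  T B.
      branch 2.1 (add T !A):
        ○ open, literals {A=false}.
      branch 2.2 (add T B):
        ○ open, literals {B=true}.
2 branches closed, 5 open.
An open branch gives a satisfying assignment: C=true, E=false.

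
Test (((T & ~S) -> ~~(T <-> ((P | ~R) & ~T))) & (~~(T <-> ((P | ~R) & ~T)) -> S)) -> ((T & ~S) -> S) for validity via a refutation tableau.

Assume the negation and expand:
Initial set: {F ((((T & ~S) -> ~~(T <-> ((P | ~R) & ~T))) & (~~(T <-> ((P | ~R) & ~T)) -> S)) -> ((T & ~S) -> S))}.
F ((((T & ~S) -> ~~(T <-> ((P | ~R) & ~T))) & (~~(T <-> ((P | ~R) & ~T)) -> S)) -> ((T & ~S) -> S)): α-rule — add T (((T & ~S) -> ~~(T <-> ((P | ~R) & ~T))) & (~~(T <-> ((P | ~R) & ~T)) -> S)), F ((T & ~S) -> S).
T (((T & ~S) -> ~~(T <-> ((P | ~R) & ~T))) & (~~(T <-> ((P | ~R) & ~T)) -> S)): α-rule — add T ((T & ~S) -> ~~(T <-> ((P | ~R) & ~T))), T (~~(T <-> ((P | ~R) & ~T)) -> S).
F ((T & ~S) -> S): α-rule — add T (T & ~S), F S.
T (T & ~S): α-rule — add T T, T ~S.
T ((T & ~S) -> ~~(T <-> ((P | ~R) & ~T))): β-rule — branch into F (T & ~S)  //  T ~~(T <-> ((P | ~R) & ~T)).
  branch 1 (add F (T & ~S)):
    T (~~(T <-> ((P | ~R) & ~T)) -> S): β-rule — branch into F ~~(T <-> ((P | ~R) & ~T))  //  T S.
      branch 1.1 (add F ~~(T <-> ((P | ~R) & ~T))):
        F ~~(T <-> ((P | ~R) & ~T)): drop double negation, giving F (T <-> ((P | ~R) & ~T)).
        F (T & ~S): β-rule — branch into F T  //  F ~S.
          branch 1.1.1 (add F T):
            × closes — contains both T and ~T.
          branch 1.1.2 (add F ~S):
            × closes — contains both S and ~S.
      branch 1.2 (add T S):
        × closes — contains both S and ~S.
  branch 2 (add T ~~(T <-> ((P | ~R) & ~T))):
    T ~~(T <-> ((P | ~R) & ~T)): drop double negation, giving T (T <-> ((P | ~R) & ~T)).
    T (~~(T <-> ((P | ~R) & ~T)) -> S): β-rule — branch into F ~~(T <-> ((P | ~R) & ~T))  //  T S.
      branch 2.1 (add F ~~(T <-> ((P | ~R) & ~T))):
        F ~~(T <-> ((P | ~R) & ~T)): drop double negation, giving F (T <-> ((P | ~R) & ~T)).
        T (T <-> ((P | ~R) & ~T)): β-rule — branch into T T, T ((P | ~R) & ~T)  //  F T, F ((P | ~R) & ~T).
          branch 2.1.1 (add T T, T ((P | ~R) & ~T)):
            T ((P | ~R) & ~T): α-rule — add T (P | ~R), T ~T.
            × closes — contains both T and ~T.
          branch 2.1.2 (add F T, F ((P | ~R) & ~T)):
            × closes — contains both T and ~T.
      branch 2.2 (add T S):
        × closes — contains both S and ~S.
All 6 branches close.
Every branch closed, so the negation is unsatisfiable and the formula is valid.

Valid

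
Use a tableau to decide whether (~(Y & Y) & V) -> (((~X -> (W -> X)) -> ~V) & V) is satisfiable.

Initial set: {((~(Y & Y) & V) -> (((~X -> (W -> X)) -> ~V) & V))}.
((~(Y & Y) & V) -> (((~X -> (W -> X)) -> ~V) & V)): β-rule — branch into ~(~(Y & Y) & V)  //  (((~X -> (W -> X)) -> ~V) & V).
  branch 1 (add ~(~(Y & Y) & V)):
    ~(~(Y & Y) & V): β-rule — branch into ~~(Y & Y)  //  ~V.
      branch 1.1 (add ~~(Y & Y)):
        ~~(Y & Y): α-rule — add Y, Y.
        ○ open, literals {Y=1}.
      branch 1.2 (add ~V):
        ○ open, literals {V=0}.
  branch 2 (add (((~X -> (W -> X)) -> ~V) & V)):
    (((~X -> (W -> X)) -> ~V) & V): α-rule — add ((~X -> (W -> X)) -> ~V), V.
    ((~X -> (W -> X)) -> ~V): β-rule — branch into ~(~X -> (W -> X))  //  ~V.
      branch 2.1 (add ~(~X -> (W -> X))):
        ~(~X -> (W -> X)): α-rule — add ~X, ~(W -> X).
        ~(W -> X): α-rule — add W, ~X.
        ○ open, literals {V=1, W=1, X=0}.
      branch 2.2 (add ~V):
        × closes — contains both V and ~V.
1 branch closed, 3 open.
An open branch gives a satisfying assignment: Y=1.

Satisfiable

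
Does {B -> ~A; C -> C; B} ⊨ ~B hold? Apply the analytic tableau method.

No

Initial set: {(B -> ~A); (C -> C); B; ~~B}.
(B -> ~A): β-rule — branch into ~B  //  ~A.
  branch 1 (add ~B):
    × closes — contains both B and ~B.
  branch 2 (add ~A):
    (C -> C): β-rule — branch into ~C  //  C.
      branch 2.1 (add ~C):
        ○ open, literals {A=0, B=1, C=0}.
      branch 2.2 (add C):
        ○ open, literals {A=0, B=1, C=1}.
1 branch closed, 2 open.
An open branch gives a countermodel: A=0, B=1, C=0 (unmentioned atoms arbitrary); the premises hold there but the conclusion fails.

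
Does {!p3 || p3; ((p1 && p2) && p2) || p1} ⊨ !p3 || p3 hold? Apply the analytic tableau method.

Yes

Initial set: {T (!p3 || p3); T (((p1 && p2) && p2) || p1); F (!p3 || p3)}.
F (!p3 || p3): α-rule — add F !p3, F p3.
× closes — contains both p3 and !p3.
All 1 branch closes.
Every branch closed, so the premises entail the conclusion.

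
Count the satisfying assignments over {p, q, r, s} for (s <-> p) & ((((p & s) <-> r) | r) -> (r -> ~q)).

Initial set: {T ((s <-> p) & ((((p & s) <-> r) | r) -> (r -> ~q)))}.
T ((s <-> p) & ((((p & s) <-> r) | r) -> (r -> ~q))): α-rule — add T (s <-> p), T ((((p & s) <-> r) | r) -> (r -> ~q)).
T (s <-> p): β-rule — branch into T s, T p  //  F s, F p.
  branch 1 (add T s, T p):
    T ((((p & s) <-> r) | r) -> (r -> ~q)): β-rule — branch into F (((p & s) <-> r) | r)  //  T (r -> ~q).
      branch 1.1 (add F (((p & s) <-> r) | r)):
        F (((p & s) <-> r) | r): α-rule — add F ((p & s) <-> r), F r.
        F ((p & s) <-> r): β-rule — branch into T (p & s), F r  //  F (p & s), T r.
          branch 1.1.1 (add T (p & s), F r):
            T (p & s): α-rule — add T p, T s.
            ○ open, literals {p=1, r=0, s=1}.
          branch 1.1.2 (add F (p & s), T r):
            × closes — contains both r and ~r.
      branch 1.2 (add T (r -> ~q)):
        T (r -> ~q): β-rule — branch into F r  //  T ~q.
          branch 1.2.1 (add F r):
            ○ open, literals {p=1, r=0, s=1}.
          branch 1.2.2 (add T ~q):
            ○ open, literals {p=1, q=0, s=1}.
  branch 2 (add F s, F p):
    T ((((p & s) <-> r) | r) -> (r -> ~q)): β-rule — branch into F (((p & s) <-> r) | r)  //  T (r -> ~q).
      branch 2.1 (add F (((p & s) <-> r) | r)):
        F (((p & s) <-> r) | r): α-rule — add F ((p & s) <-> r), F r.
        F ((p & s) <-> r): β-rule — branch into T (p & s), F r  //  F (p & s), T r.
          branch 2.1.1 (add T (p & s), F r):
            T (p & s): α-rule — add T p, T s.
            × closes — contains both p and ~p.
          branch 2.1.2 (add F (p & s), T r):
            × closes — contains both r and ~r.
      branch 2.2 (add T (r -> ~q)):
        T (r -> ~q): β-rule — branch into F r  //  T ~q.
          branch 2.2.1 (add F r):
            ○ open, literals {p=0, r=0, s=0}.
          branch 2.2.2 (add T ~q):
            ○ open, literals {p=0, q=0, s=0}.
3 branches closed, 5 open.
Each open branch fixes some atoms; the unmentioned ones are free. Counting distinct full assignments: branch {p=1, r=0, s=1} (q) contributes 2 new; branch {p=1, r=0, s=1} (q) contributes 0 new; branch {p=1, q=0, s=1} (r) contributes 1 new; branch {p=0, r=0, s=0} (q) contributes 2 new; branch {p=0, q=0, s=0} (r) contributes 1 new. Total: 6.

6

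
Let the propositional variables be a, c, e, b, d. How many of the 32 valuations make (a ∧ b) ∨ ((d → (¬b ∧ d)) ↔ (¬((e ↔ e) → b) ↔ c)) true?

20

Initial set: {((a ∧ b) ∨ ((d → (¬b ∧ d)) ↔ (¬((e ↔ e) → b) ↔ c)))}.
((a ∧ b) ∨ ((d → (¬b ∧ d)) ↔ (¬((e ↔ e) → b) ↔ c))): β-rule — branch into (a ∧ b)  //  ((d → (¬b ∧ d)) ↔ (¬((e ↔ e) → b) ↔ c)).
  branch 1 (add (a ∧ b)):
    (a ∧ b): α-rule — add a, b.
    ○ open, literals {a=T, b=T}.
  branch 2 (add ((d → (¬b ∧ d)) ↔ (¬((e ↔ e) → b) ↔ c))):
    ((d → (¬b ∧ d)) ↔ (¬((e ↔ e) → b) ↔ c)): β-rule — branch into (d → (¬b ∧ d)), (¬((e ↔ e) → b) ↔ c)  //  ¬(d → (¬b ∧ d)), ¬(¬((e ↔ e) → b) ↔ c).
      branch 2.1 (add (d → (¬b ∧ d)), (¬((e ↔ e) → b) ↔ c)):
        (d → (¬b ∧ d)): β-rule — branch into ¬d  //  (¬b ∧ d).
          branch 2.1.1 (add ¬d):
            (¬((e ↔ e) → b) ↔ c): β-rule — branch into ¬((e ↔ e) → b), c  //  ¬¬((e ↔ e) → b), ¬c.
              branch 2.1.1.1 (add ¬((e ↔ e) → b), c):
                ¬((e ↔ e) → b): α-rule — add (e ↔ e), ¬b.
                (e ↔ e): β-rule — branch into e, e  //  ¬e, ¬e.
                  branch 2.1.1.1.1 (add e, e):
                    ○ open, literals {b=F, c=T, d=F, e=T}.
                  branch 2.1.1.1.2 (add ¬e, ¬e):
                    ○ open, literals {b=F, c=T, d=F, e=F}.
              branch 2.1.1.2 (add ¬¬((e ↔ e) → b), ¬c):
                ¬¬((e ↔ e) → b): β-rule — branch into ¬(e ↔ e)  //  b.
                  branch 2.1.1.2.1 (add ¬(e ↔ e)):
                    ¬(e ↔ e): β-rule — branch into e, ¬e  //  ¬e, e.
                      branch 2.1.1.2.1.1 (add e, ¬e):
                        × closes — contains both e and ¬e.
                      branch 2.1.1.2.1.2 (add ¬e, e):
                        × closes — contains both e and ¬e.
                  branch 2.1.1.2.2 (add b):
                    ○ open, literals {b=T, c=F, d=F}.
          branch 2.1.2 (add (¬b ∧ d)):
            (¬b ∧ d): α-rule — add ¬b, d.
            (¬((e ↔ e) → b) ↔ c): β-rule — branch into ¬((e ↔ e) → b), c  //  ¬¬((e ↔ e) → b), ¬c.
              branch 2.1.2.1 (add ¬((e ↔ e) → b), c):
                ¬((e ↔ e) → b): α-rule — add (e ↔ e), ¬b.
                (e ↔ e): β-rule — branch into e, e  //  ¬e, ¬e.
                  branch 2.1.2.1.1 (add e, e):
                    ○ open, literals {b=F, c=T, d=T, e=T}.
                  branch 2.1.2.1.2 (add ¬e, ¬e):
                    ○ open, literals {b=F, c=T, d=T, e=F}.
              branch 2.1.2.2 (add ¬¬((e ↔ e) → b), ¬c):
                ¬¬((e ↔ e) → b): β-rule — branch into ¬(e ↔ e)  //  b.
                  branch 2.1.2.2.1 (add ¬(e ↔ e)):
                    ¬(e ↔ e): β-rule — branch into e, ¬e  //  ¬e, e.
                      branch 2.1.2.2.1.1 (add e, ¬e):
                        × closes — contains both e and ¬e.
                      branch 2.1.2.2.1.2 (add ¬e, e):
                        × closes — contains both e and ¬e.
                  branch 2.1.2.2.2 (add b):
                    × closes — contains both b and ¬b.
      branch 2.2 (add ¬(d → (¬b ∧ d)), ¬(¬((e ↔ e) → b) ↔ c)):
        ¬(d → (¬b ∧ d)): α-rule — add d, ¬(¬b ∧ d).
        ¬(¬((e ↔ e) → b) ↔ c): β-rule — branch into ¬((e ↔ e) → b), ¬c  //  ¬¬((e ↔ e) → b), c.
          branch 2.2.1 (add ¬((e ↔ e) → b), ¬c):
            ¬((e ↔ e) → b): α-rule — add (e ↔ e), ¬b.
            ¬(¬b ∧ d): β-rule — branch into ¬¬b  //  ¬d.
              branch 2.2.1.1 (add ¬¬b):
                × closes — contains both b and ¬b.
              branch 2.2.1.2 (add ¬d):
                × closes — contains both d and ¬d.
          branch 2.2.2 (add ¬¬((e ↔ e) → b), c):
            ¬(¬b ∧ d): β-rule — branch into ¬¬b  //  ¬d.
              branch 2.2.2.1 (add ¬¬b):
                ¬¬((e ↔ e) → b): β-rule — branch into ¬(e ↔ e)  //  b.
                  branch 2.2.2.1.1 (add ¬(e ↔ e)):
                    ¬(e ↔ e): β-rule — branch into e, ¬e  //  ¬e, e.
                      branch 2.2.2.1.1.1 (add e, ¬e):
                        × closes — contains both e and ¬e.
                      branch 2.2.2.1.1.2 (add ¬e, e):
                        × closes — contains both e and ¬e.
                  branch 2.2.2.1.2 (add b):
                    ○ open, literals {b=T, c=T, d=T}.
              branch 2.2.2.2 (add ¬d):
                × closes — contains both d and ¬d.
10 branches closed, 7 open.
Each open branch fixes some atoms; the unmentioned ones are free. Counting distinct full assignments: branch {a=T, b=T} (c, e, d) contributes 8 new; branch {b=F, c=T, d=F, e=T} (a) contributes 2 new; branch {b=F, c=T, d=F, e=F} (a) contributes 2 new; branch {b=T, c=F, d=F} (a, e) contributes 2 new; branch {b=F, c=T, d=T, e=T} (a) contributes 2 new; branch {b=F, c=T, d=T, e=F} (a) contributes 2 new; branch {b=T, c=T, d=T} (a, e) contributes 2 new. Total: 20.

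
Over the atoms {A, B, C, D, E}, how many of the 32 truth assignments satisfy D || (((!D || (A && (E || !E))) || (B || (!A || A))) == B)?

24

Initial set: {(D || (((!D || (A && (E || !E))) || (B || (!A || A))) == B))}.
(D || (((!D || (A && (E || !E))) || (B || (!A || A))) == B)): β-rule — branch into D  //  (((!D || (A && (E || !E))) || (B || (!A || A))) == B).
  branch 1 (add D):
    ○ open, literals {D=1}.
  branch 2 (add (((!D || (A && (E || !E))) || (B || (!A || A))) == B)):
    (((!D || (A && (E || !E))) || (B || (!A || A))) == B): β-rule — branch into ((!D || (A && (E || !E))) || (B || (!A || A))), B  //  !((!D || (A && (E || !E))) || (B || (!A || A))), !B.
      branch 2.1 (add ((!D || (A && (E || !E))) || (B || (!A || A))), B):
        ((!D || (A && (E || !E))) || (B || (!A || A))): β-rule — branch into (!D || (A && (E || !E)))  //  (B || (!A || A)).
          branch 2.1.1 (add (!D || (A && (E || !E)))):
            (!D || (A && (E || !E))): β-rule — branch into !D  //  (A && (E || !E)).
              branch 2.1.1.1 (add !D):
                ○ open, literals {B=1, D=0}.
              branch 2.1.1.2 (add (A && (E || !E))):
                (A && (E || !E)): α-rule — add A, (E || !E).
                (E || !E): β-rule — branch into E  //  !E.
                  branch 2.1.1.2.1 (add E):
                    ○ open, literals {A=1, B=1, E=1}.
                  branch 2.1.1.2.2 (add !E):
                    ○ open, literals {A=1, B=1, E=0}.
          branch 2.1.2 (add (B || (!A || A))):
            (B || (!A || A)): β-rule — branch into B  //  (!A || A).
              branch 2.1.2.1 (add B):
                ○ open, literals {B=1}.
              branch 2.1.2.2 (add (!A || A)):
                (!A || A): β-rule — branch into !A  //  A.
                  branch 2.1.2.2.1 (add !A):
                    ○ open, literals {A=0, B=1}.
                  branch 2.1.2.2.2 (add A):
                    ○ open, literals {A=1, B=1}.
      branch 2.2 (add !((!D || (A && (E || !E))) || (B || (!A || A))), !B):
        !((!D || (A && (E || !E))) || (B || (!A || A))): α-rule — add !(!D || (A && (E || !E))), !(B || (!A || A)).
        !(!D || (A && (E || !E))): α-rule — add !!D, !(A && (E || !E)).
        !(B || (!A || A)): α-rule — add !B, !(!A || A).
        !(!A || A): α-rule — add !!A, !A.
        × closes — contains both A and !A.
1 branch closed, 7 open.
Each open branch fixes some atoms; the unmentioned ones are free. Counting distinct full assignments: branch {D=1} (A, B, C, E) contributes 16 new; branch {B=1, D=0} (A, C, E) contributes 8 new; branch {A=1, B=1, E=1} (C, D) contributes 0 new; branch {A=1, B=1, E=0} (C, D) contributes 0 new; branch {B=1} (A, C, D, E) contributes 0 new; branch {A=0, B=1} (C, D, E) contributes 0 new; branch {A=1, B=1} (C, D, E) contributes 0 new. Total: 24.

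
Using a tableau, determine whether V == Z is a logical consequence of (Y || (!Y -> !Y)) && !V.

Initial set: {T ((Y || (!Y -> !Y)) && !V); F (V == Z)}.
T ((Y || (!Y -> !Y)) && !V): α-rule — add T (Y || (!Y -> !Y)), T !V.
F (V == Z): β-rule — branch into T V, F Z  //  F V, T Z.
  branch 1 (add T V, F Z):
    × closes — contains both V and !V.
  branch 2 (add F V, T Z):
    T (Y || (!Y -> !Y)): β-rule — branch into T Y  //  T (!Y -> !Y).
      branch 2.1 (add T Y):
        ○ open, literals {V=false, Y=true, Z=true}.
      branch 2.2 (add T (!Y -> !Y)):
        T (!Y -> !Y): β-rule — branch into F !Y  //  T !Y.
          branch 2.2.1 (add F !Y):
            ○ open, literals {V=false, Y=true, Z=true}.
          branch 2.2.2 (add T !Y):
            ○ open, literals {V=false, Y=false, Z=true}.
1 branch closed, 3 open.
An open branch gives a countermodel: V=false, Y=true, Z=true (unmentioned atoms arbitrary); the premises hold there but the conclusion fails.

No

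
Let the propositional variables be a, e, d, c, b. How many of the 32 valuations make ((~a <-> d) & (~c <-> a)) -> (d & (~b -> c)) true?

Initial set: {(((~a <-> d) & (~c <-> a)) -> (d & (~b -> c)))}.
(((~a <-> d) & (~c <-> a)) -> (d & (~b -> c))): β-rule — branch into ~((~a <-> d) & (~c <-> a))  //  (d & (~b -> c)).
  branch 1 (add ~((~a <-> d) & (~c <-> a))):
    ~((~a <-> d) & (~c <-> a)): β-rule — branch into ~(~a <-> d)  //  ~(~c <-> a).
      branch 1.1 (add ~(~a <-> d)):
        ~(~a <-> d): β-rule — branch into ~a, ~d  //  ~~a, d.
          branch 1.1.1 (add ~a, ~d):
            ○ open, literals {a=0, d=0}.
          branch 1.1.2 (add ~~a, d):
            ○ open, literals {a=1, d=1}.
      branch 1.2 (add ~(~c <-> a)):
        ~(~c <-> a): β-rule — branch into ~c, ~a  //  ~~c, a.
          branch 1.2.1 (add ~c, ~a):
            ○ open, literals {a=0, c=0}.
          branch 1.2.2 (add ~~c, a):
            ○ open, literals {a=1, c=1}.
  branch 2 (add (d & (~b -> c))):
    (d & (~b -> c)): α-rule — add d, (~b -> c).
    (~b -> c): β-rule — branch into ~~b  //  c.
      branch 2.1 (add ~~b):
        ○ open, literals {b=1, d=1}.
      branch 2.2 (add c):
        ○ open, literals {c=1, d=1}.
0 branches closed, 6 open.
Each open branch fixes some atoms; the unmentioned ones are free. Counting distinct full assignments: branch {a=0, d=0} (e, c, b) contributes 8 new; branch {a=1, d=1} (e, c, b) contributes 8 new; branch {a=0, c=0} (e, d, b) contributes 4 new; branch {a=1, c=1} (e, d, b) contributes 4 new; branch {b=1, d=1} (a, e, c) contributes 2 new; branch {c=1, d=1} (a, e, b) contributes 2 new. Total: 28.

28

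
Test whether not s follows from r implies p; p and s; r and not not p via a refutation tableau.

Initial set: {(r implies p); (p and s); (r and not not p); not not s}.
(p and s): α-rule — add p, s.
(r and not not p): α-rule — add r, not not p.
not not p: drop double negation, giving p.
(r implies p): β-rule — branch into not r  //  p.
  branch 1 (add not r):
    × closes — contains both r and not r.
  branch 2 (add p):
    ○ open, literals {p=true, r=true, s=true}.
1 branch closed, 1 open.
An open branch gives a countermodel: p=true, r=true, s=true (unmentioned atoms arbitrary); the premises hold there but the conclusion fails.

No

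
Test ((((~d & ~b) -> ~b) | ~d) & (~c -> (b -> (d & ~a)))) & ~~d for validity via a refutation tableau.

Not valid

Assume the negation and expand:
Initial set: {~(((((~d & ~b) -> ~b) | ~d) & (~c -> (b -> (d & ~a)))) & ~~d)}.
~(((((~d & ~b) -> ~b) | ~d) & (~c -> (b -> (d & ~a)))) & ~~d): β-rule — branch into ~((((~d & ~b) -> ~b) | ~d) & (~c -> (b -> (d & ~a))))  //  ~~~d.
  branch 1 (add ~((((~d & ~b) -> ~b) | ~d) & (~c -> (b -> (d & ~a))))):
    ~((((~d & ~b) -> ~b) | ~d) & (~c -> (b -> (d & ~a)))): β-rule — branch into ~(((~d & ~b) -> ~b) | ~d)  //  ~(~c -> (b -> (d & ~a))).
      branch 1.1 (add ~(((~d & ~b) -> ~b) | ~d)):
        ~(((~d & ~b) -> ~b) | ~d): α-rule — add ~((~d & ~b) -> ~b), ~~d.
        ~((~d & ~b) -> ~b): α-rule — add (~d & ~b), ~~b.
        (~d & ~b): α-rule — add ~d, ~b.
        × closes — contains both d and ~d.
      branch 1.2 (add ~(~c -> (b -> (d & ~a)))):
        ~(~c -> (b -> (d & ~a))): α-rule — add ~c, ~(b -> (d & ~a)).
        ~(b -> (d & ~a)): α-rule — add b, ~(d & ~a).
        ~(d & ~a): β-rule — branch into ~d  //  ~~a.
          branch 1.2.1 (add ~d):
            ○ open, literals {b=true, c=false, d=false}.
          branch 1.2.2 (add ~~a):
            ○ open, literals {a=true, b=true, c=false}.
  branch 2 (add ~~~d):
    ~~~d: drop double negation, giving ~d.
    ○ open, literals {d=false}.
1 branch closed, 3 open.
An open branch gives a countermodel: b=true, c=false, d=false (unmentioned atoms arbitrary); under it the original formula is false.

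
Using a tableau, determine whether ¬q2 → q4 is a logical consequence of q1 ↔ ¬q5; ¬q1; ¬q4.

Initial set: {(q1 ↔ ¬q5); ¬q1; ¬q4; ¬(¬q2 → q4)}.
¬(¬q2 → q4): α-rule — add ¬q2, ¬q4.
(q1 ↔ ¬q5): β-rule — branch into q1, ¬q5  //  ¬q1, ¬¬q5.
  branch 1 (add q1, ¬q5):
    × closes — contains both q1 and ¬q1.
  branch 2 (add ¬q1, ¬¬q5):
    ○ open, literals {q1=0, q2=0, q4=0, q5=1}.
1 branch closed, 1 open.
An open branch gives a countermodel: q1=0, q2=0, q4=0, q5=1 (unmentioned atoms arbitrary); the premises hold there but the conclusion fails.

No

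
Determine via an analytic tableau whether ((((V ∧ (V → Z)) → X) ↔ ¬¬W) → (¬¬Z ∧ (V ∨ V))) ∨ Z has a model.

Satisfiable

Initial set: {T (((((V ∧ (V → Z)) → X) ↔ ¬¬W) → (¬¬Z ∧ (V ∨ V))) ∨ Z)}.
T (((((V ∧ (V → Z)) → X) ↔ ¬¬W) → (¬¬Z ∧ (V ∨ V))) ∨ Z): β-rule — branch into T ((((V ∧ (V → Z)) → X) ↔ ¬¬W) → (¬¬Z ∧ (V ∨ V)))  //  T Z.
  branch 1 (add T ((((V ∧ (V → Z)) → X) ↔ ¬¬W) → (¬¬Z ∧ (V ∨ V)))):
    T ((((V ∧ (V → Z)) → X) ↔ ¬¬W) → (¬¬Z ∧ (V ∨ V))): β-rule — branch into F (((V ∧ (V → Z)) → X) ↔ ¬¬W)  //  T (¬¬Z ∧ (V ∨ V)).
      branch 1.1 (add F (((V ∧ (V → Z)) → X) ↔ ¬¬W)):
        F (((V ∧ (V → Z)) → X) ↔ ¬¬W): β-rule — branch into T ((V ∧ (V → Z)) → X), F ¬¬W  //  F ((V ∧ (V → Z)) → X), T ¬¬W.
          branch 1.1.1 (add T ((V ∧ (V → Z)) → X), F ¬¬W):
            F ¬¬W: drop double negation, giving F W.
            T ((V ∧ (V → Z)) → X): β-rule — branch into F (V ∧ (V → Z))  //  T X.
              branch 1.1.1.1 (add F (V ∧ (V → Z))):
                F (V ∧ (V → Z)): β-rule — branch into F V  //  F (V → Z).
                  branch 1.1.1.1.1 (add F V):
                    ○ open, literals {V=0, W=0}.
                  branch 1.1.1.1.2 (add F (V → Z)):
                    F (V → Z): α-rule — add T V, F Z.
                    ○ open, literals {V=1, W=0, Z=0}.
              branch 1.1.1.2 (add T X):
                ○ open, literals {W=0, X=1}.
          branch 1.1.2 (add F ((V ∧ (V → Z)) → X), T ¬¬W):
            F ((V ∧ (V → Z)) → X): α-rule — add T (V ∧ (V → Z)), F X.
            T ¬¬W: drop double negation, giving T W.
            T (V ∧ (V → Z)): α-rule — add T V, T (V → Z).
            T (V → Z): β-rule — branch into F V  //  T Z.
              branch 1.1.2.1 (add F V):
                × closes — contains both V and ¬V.
              branch 1.1.2.2 (add T Z):
                ○ open, literals {V=1, W=1, X=0, Z=1}.
      branch 1.2 (add T (¬¬Z ∧ (V ∨ V))):
        T (¬¬Z ∧ (V ∨ V)): α-rule — add T ¬¬Z, T (V ∨ V).
        T ¬¬Z: drop double negation, giving T Z.
        T (V ∨ V): β-rule — branch into T V  //  T V.
          branch 1.2.1 (add T V):
            ○ open, literals {V=1, Z=1}.
          branch 1.2.2 (add T V):
            ○ open, literals {V=1, Z=1}.
  branch 2 (add T Z):
    ○ open, literals {Z=1}.
1 branch closed, 7 open.
An open branch gives a satisfying assignment: V=0, W=0.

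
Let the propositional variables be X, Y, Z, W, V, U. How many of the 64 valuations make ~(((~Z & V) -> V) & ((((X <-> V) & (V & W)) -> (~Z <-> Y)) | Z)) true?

2

Initial set: {~(((~Z & V) -> V) & ((((X <-> V) & (V & W)) -> (~Z <-> Y)) | Z))}.
~(((~Z & V) -> V) & ((((X <-> V) & (V & W)) -> (~Z <-> Y)) | Z)): β-rule — branch into ~((~Z & V) -> V)  //  ~((((X <-> V) & (V & W)) -> (~Z <-> Y)) | Z).
  branch 1 (add ~((~Z & V) -> V)):
    ~((~Z & V) -> V): α-rule — add (~Z & V), ~V.
    (~Z & V): α-rule — add ~Z, V.
    × closes — contains both V and ~V.
  branch 2 (add ~((((X <-> V) & (V & W)) -> (~Z <-> Y)) | Z)):
    ~((((X <-> V) & (V & W)) -> (~Z <-> Y)) | Z): α-rule — add ~(((X <-> V) & (V & W)) -> (~Z <-> Y)), ~Z.
    ~(((X <-> V) & (V & W)) -> (~Z <-> Y)): α-rule — add ((X <-> V) & (V & W)), ~(~Z <-> Y).
    ((X <-> V) & (V & W)): α-rule — add (X <-> V), (V & W).
    (V & W): α-rule — add V, W.
    ~(~Z <-> Y): β-rule — branch into ~Z, ~Y  //  ~~Z, Y.
      branch 2.1 (add ~Z, ~Y):
        (X <-> V): β-rule — branch into X, V  //  ~X, ~V.
          branch 2.1.1 (add X, V):
            ○ open, literals {V=T, W=T, X=T, Y=F, Z=F}.
          branch 2.1.2 (add ~X, ~V):
            × closes — contains both V and ~V.
      branch 2.2 (add ~~Z, Y):
        × closes — contains both Z and ~Z.
3 branches closed, 1 open.
Each open branch fixes some atoms; the unmentioned ones are free. Counting distinct full assignments: branch {V=T, W=T, X=T, Y=F, Z=F} (U) contributes 2 new. Total: 2.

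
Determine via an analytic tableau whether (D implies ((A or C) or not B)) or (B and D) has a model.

Initial set: {((D implies ((A or C) or not B)) or (B and D))}.
((D implies ((A or C) or not B)) or (B and D)): β-rule — branch into (D implies ((A or C) or not B))  //  (B and D).
  branch 1 (add (D implies ((A or C) or not B))):
    (D implies ((A or C) or not B)): β-rule — branch into not D  //  ((A or C) or not B).
      branch 1.1 (add not D):
        ○ open, literals {D=false}.
      branch 1.2 (add ((A or C) or not B)):
        ((A or C) or not B): β-rule — branch into (A or C)  //  not B.
          branch 1.2.1 (add (A or C)):
            (A or C): β-rule — branch into A  //  C.
              branch 1.2.1.1 (add A):
                ○ open, literals {A=true}.
              branch 1.2.1.2 (add C):
                ○ open, literals {C=true}.
          branch 1.2.2 (add not B):
            ○ open, literals {B=false}.
  branch 2 (add (B and D)):
    (B and D): α-rule — add B, D.
    ○ open, literals {B=true, D=true}.
0 branches closed, 5 open.
An open branch gives a satisfying assignment: D=false.

Satisfiable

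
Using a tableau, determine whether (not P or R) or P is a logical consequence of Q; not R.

Initial set: {Q; not R; not ((not P or R) or P)}.
not ((not P or R) or P): α-rule — add not (not P or R), not P.
not (not P or R): α-rule — add not not P, not R.
× closes — contains both P and not P.
All 1 branch closes.
Every branch closed, so the premises entail the conclusion.

Yes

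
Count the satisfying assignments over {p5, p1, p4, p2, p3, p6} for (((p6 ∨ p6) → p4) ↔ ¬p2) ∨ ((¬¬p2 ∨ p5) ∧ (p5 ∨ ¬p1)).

Initial set: {((((p6 ∨ p6) → p4) ↔ ¬p2) ∨ ((¬¬p2 ∨ p5) ∧ (p5 ∨ ¬p1)))}.
((((p6 ∨ p6) → p4) ↔ ¬p2) ∨ ((¬¬p2 ∨ p5) ∧ (p5 ∨ ¬p1))): β-rule — branch into (((p6 ∨ p6) → p4) ↔ ¬p2)  //  ((¬¬p2 ∨ p5) ∧ (p5 ∨ ¬p1)).
  branch 1 (add (((p6 ∨ p6) → p4) ↔ ¬p2)):
    (((p6 ∨ p6) → p4) ↔ ¬p2): β-rule — branch into ((p6 ∨ p6) → p4), ¬p2  //  ¬((p6 ∨ p6) → p4), ¬¬p2.
      branch 1.1 (add ((p6 ∨ p6) → p4), ¬p2):
        ((p6 ∨ p6) → p4): β-rule — branch into ¬(p6 ∨ p6)  //  p4.
          branch 1.1.1 (add ¬(p6 ∨ p6)):
            ¬(p6 ∨ p6): α-rule — add ¬p6, ¬p6.
            ○ open, literals {p2=0, p6=0}.
          branch 1.1.2 (add p4):
            ○ open, literals {p2=0, p4=1}.
      branch 1.2 (add ¬((p6 ∨ p6) → p4), ¬¬p2):
        ¬((p6 ∨ p6) → p4): α-rule — add (p6 ∨ p6), ¬p4.
        (p6 ∨ p6): β-rule — branch into p6  //  p6.
          branch 1.2.1 (add p6):
            ○ open, literals {p2=1, p4=0, p6=1}.
          branch 1.2.2 (add p6):
            ○ open, literals {p2=1, p4=0, p6=1}.
  branch 2 (add ((¬¬p2 ∨ p5) ∧ (p5 ∨ ¬p1))):
    ((¬¬p2 ∨ p5) ∧ (p5 ∨ ¬p1)): α-rule — add (¬¬p2 ∨ p5), (p5 ∨ ¬p1).
    (¬¬p2 ∨ p5): β-rule — branch into ¬¬p2  //  p5.
      branch 2.1 (add ¬¬p2):
        ¬¬p2: drop double negation, giving p2.
        (p5 ∨ ¬p1): β-rule — branch into p5  //  ¬p1.
          branch 2.1.1 (add p5):
            ○ open, literals {p2=1, p5=1}.
          branch 2.1.2 (add ¬p1):
            ○ open, literals {p1=0, p2=1}.
      branch 2.2 (add p5):
        (p5 ∨ ¬p1): β-rule — branch into p5  //  ¬p1.
          branch 2.2.1 (add p5):
            ○ open, literals {p5=1}.
          branch 2.2.2 (add ¬p1):
            ○ open, literals {p1=0, p5=1}.
0 branches closed, 8 open.
Each open branch fixes some atoms; the unmentioned ones are free. Counting distinct full assignments: branch {p2=0, p6=0} (p5, p1, p4, p3) contributes 16 new; branch {p2=0, p4=1} (p5, p1, p3, p6) contributes 8 new; branch {p2=1, p4=0, p6=1} (p5, p1, p3) contributes 8 new; branch {p2=1, p4=0, p6=1} (p5, p1, p3) contributes 0 new; branch {p2=1, p5=1} (p1, p4, p3, p6) contributes 12 new; branch {p1=0, p2=1} (p5, p4, p3, p6) contributes 6 new; branch {p5=1} (p1, p4, p2, p3, p6) contributes 4 new; branch {p1=0, p5=1} (p4, p2, p3, p6) contributes 0 new. Total: 54.

54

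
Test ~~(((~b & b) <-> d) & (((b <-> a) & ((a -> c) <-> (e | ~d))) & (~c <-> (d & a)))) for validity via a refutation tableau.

Not valid

Assume the negation and expand:
Initial set: {~~~(((~b & b) <-> d) & (((b <-> a) & ((a -> c) <-> (e | ~d))) & (~c <-> (d & a))))}.
~~~(((~b & b) <-> d) & (((b <-> a) & ((a -> c) <-> (e | ~d))) & (~c <-> (d & a)))): drop double negation, giving ~(((~b & b) <-> d) & (((b <-> a) & ((a -> c) <-> (e | ~d))) & (~c <-> (d & a)))).
~(((~b & b) <-> d) & (((b <-> a) & ((a -> c) <-> (e | ~d))) & (~c <-> (d & a)))): β-rule — branch into ~((~b & b) <-> d)  //  ~(((b <-> a) & ((a -> c) <-> (e | ~d))) & (~c <-> (d & a))).
  branch 1 (add ~((~b & b) <-> d)):
    ~((~b & b) <-> d): β-rule — branch into (~b & b), ~d  //  ~(~b & b), d.
      branch 1.1 (add (~b & b), ~d):
        (~b & b): α-rule — add ~b, b.
        × closes — contains both b and ~b.
      branch 1.2 (add ~(~b & b), d):
        ~(~b & b): β-rule — branch into ~~b  //  ~b.
          branch 1.2.1 (add ~~b):
            ○ open, literals {b=T, d=T}.
          branch 1.2.2 (add ~b):
            ○ open, literals {b=F, d=T}.
  branch 2 (add ~(((b <-> a) & ((a -> c) <-> (e | ~d))) & (~c <-> (d & a)))):
    ~(((b <-> a) & ((a -> c) <-> (e | ~d))) & (~c <-> (d & a))): β-rule — branch into ~((b <-> a) & ((a -> c) <-> (e | ~d)))  //  ~(~c <-> (d & a)).
      branch 2.1 (add ~((b <-> a) & ((a -> c) <-> (e | ~d)))):
        ~((b <-> a) & ((a -> c) <-> (e | ~d))): β-rule — branch into ~(b <-> a)  //  ~((a -> c) <-> (e | ~d)).
          branch 2.1.1 (add ~(b <-> a)):
            ~(b <-> a): β-rule — branch into b, ~a  //  ~b, a.
              branch 2.1.1.1 (add b, ~a):
                ○ open, literals {a=F, b=T}.
              branch 2.1.1.2 (add ~b, a):
                ○ open, literals {a=T, b=F}.
          branch 2.1.2 (add ~((a -> c) <-> (e | ~d))):
            ~((a -> c) <-> (e | ~d)): β-rule — branch into (a -> c), ~(e | ~d)  //  ~(a -> c), (e | ~d).
              branch 2.1.2.1 (add (a -> c), ~(e | ~d)):
                ~(e | ~d): α-rule — add ~e, ~~d.
                (a -> c): β-rule — branch into ~a  //  c.
                  branch 2.1.2.1.1 (add ~a):
                    ○ open, literals {a=F, d=T, e=F}.
                  branch 2.1.2.1.2 (add c):
                    ○ open, literals {c=T, d=T, e=F}.
              branch 2.1.2.2 (add ~(a -> c), (e | ~d)):
                ~(a -> c): α-rule — add a, ~c.
                (e | ~d): β-rule — branch into e  //  ~d.
                  branch 2.1.2.2.1 (add e):
                    ○ open, literals {a=T, c=F, e=T}.
                  branch 2.1.2.2.2 (add ~d):
                    ○ open, literals {a=T, c=F, d=F}.
      branch 2.2 (add ~(~c <-> (d & a))):
        ~(~c <-> (d & a)): β-rule — branch into ~c, ~(d & a)  //  ~~c, (d & a).
          branch 2.2.1 (add ~c, ~(d & a)):
            ~(d & a): β-rule — branch into ~d  //  ~a.
              branch 2.2.1.1 (add ~d):
                ○ open, literals {c=F, d=F}.
              branch 2.2.1.2 (add ~a):
                ○ open, literals {a=F, c=F}.
          branch 2.2.2 (add ~~c, (d & a)):
            (d & a): α-rule — add d, a.
            ○ open, literals {a=T, c=T, d=T}.
1 branch closed, 11 open.
An open branch gives a countermodel: b=T, d=T (unmentioned atoms arbitrary); under it the original formula is false.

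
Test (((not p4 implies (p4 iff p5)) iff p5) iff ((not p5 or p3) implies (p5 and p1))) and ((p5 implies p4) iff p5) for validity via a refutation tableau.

Assume the negation and expand:
Initial set: {not ((((not p4 implies (p4 iff p5)) iff p5) iff ((not p5 or p3) implies (p5 and p1))) and ((p5 implies p4) iff p5))}.
not ((((not p4 implies (p4 iff p5)) iff p5) iff ((not p5 or p3) implies (p5 and p1))) and ((p5 implies p4) iff p5)): β-rule — branch into not (((not p4 implies (p4 iff p5)) iff p5) iff ((not p5 or p3) implies (p5 and p1)))  //  not ((p5 implies p4) iff p5).
  branch 1 (add not (((not p4 implies (p4 iff p5)) iff p5) iff ((not p5 or p3) implies (p5 and p1)))):
    not (((not p4 implies (p4 iff p5)) iff p5) iff ((not p5 or p3) implies (p5 and p1))): β-rule — branch into ((not p4 implies (p4 iff p5)) iff p5), not ((not p5 or p3) implies (p5 and p1))  //  not ((not p4 implies (p4 iff p5)) iff p5), ((not p5 or p3) implies (p5 and p1)).
      branch 1.1 (add ((not p4 implies (p4 iff p5)) iff p5), not ((not p5 or p3) implies (p5 and p1))):
        not ((not p5 or p3) implies (p5 and p1)): α-rule — add (not p5 or p3), not (p5 and p1).
        ((not p4 implies (p4 iff p5)) iff p5): β-rule — branch into (not p4 implies (p4 iff p5)), p5  //  not (not p4 implies (p4 iff p5)), not p5.
          branch 1.1.1 (add (not p4 implies (p4 iff p5)), p5):
            (not p5 or p3): β-rule — branch into not p5  //  p3.
              branch 1.1.1.1 (add not p5):
                × closes — contains both p5 and not p5.
              branch 1.1.1.2 (add p3):
                not (p5 and p1): β-rule — branch into not p5  //  not p1.
                  branch 1.1.1.2.1 (add not p5):
                    × closes — contains both p5 and not p5.
                  branch 1.1.1.2.2 (add not p1):
                    (not p4 implies (p4 iff p5)): β-rule — branch into not not p4  //  (p4 iff p5).
                      branch 1.1.1.2.2.1 (add not not p4):
                        ○ open, literals {p1=false, p3=true, p4=true, p5=true}.
                      branch 1.1.1.2.2.2 (add (p4 iff p5)):
                        (p4 iff p5): β-rule — branch into p4, p5  //  not p4, not p5.
                          branch 1.1.1.2.2.2.1 (add p4, p5):
                            ○ open, literals {p1=false, p3=true, p4=true, p5=true}.
                          branch 1.1.1.2.2.2.2 (add not p4, not p5):
                            × closes — contains both p5 and not p5.
          branch 1.1.2 (add not (not p4 implies (p4 iff p5)), not p5):
            not (not p4 implies (p4 iff p5)): α-rule — add not p4, not (p4 iff p5).
            (not p5 or p3): β-rule — branch into not p5  //  p3.
              branch 1.1.2.1 (add not p5):
                not (p5 and p1): β-rule — branch into not p5  //  not p1.
                  branch 1.1.2.1.1 (add not p5):
                    not (p4 iff p5): β-rule — branch into p4, not p5  //  not p4, p5.
                      branch 1.1.2.1.1.1 (add p4, not p5):
                        × closes — contains both p4 and not p4.
                      branch 1.1.2.1.1.2 (add not p4, p5):
                        × closes — contains both p5 and not p5.
                  branch 1.1.2.1.2 (add not p1):
                    not (p4 iff p5): β-rule — branch into p4, not p5  //  not p4, p5.
                      branch 1.1.2.1.2.1 (add p4, not p5):
                        × closes — contains both p4 and not p4.
                      branch 1.1.2.1.2.2 (add not p4, p5):
                        × closes — contains both p5 and not p5.
              branch 1.1.2.2 (add p3):
                not (p5 and p1): β-rule — branch into not p5  //  not p1.
                  branch 1.1.2.2.1 (add not p5):
                    not (p4 iff p5): β-rule — branch into p4, not p5  //  not p4, p5.
                      branch 1.1.2.2.1.1 (add p4, not p5):
                        × closes — contains both p4 and not p4.
                      branch 1.1.2.2.1.2 (add not p4, p5):
                        × closes — contains both p5 and not p5.
                  branch 1.1.2.2.2 (add not p1):
                    not (p4 iff p5): β-rule — branch into p4, not p5  //  not p4, p5.
                      branch 1.1.2.2.2.1 (add p4, not p5):
                        × closes — contains both p4 and not p4.
                      branch 1.1.2.2.2.2 (add not p4, p5):
                        × closes — contains both p5 and not p5.
      branch 1.2 (add not ((not p4 implies (p4 iff p5)) iff p5), ((not p5 or p3) implies (p5 and p1))):
        not ((not p4 implies (p4 iff p5)) iff p5): β-rule — branch into (not p4 implies (p4 iff p5)), not p5  //  not (not p4 implies (p4 iff p5)), p5.
          branch 1.2.1 (add (not p4 implies (p4 iff p5)), not p5):
            ((not p5 or p3) implies (p5 and p1)): β-rule — branch into not (not p5 or p3)  //  (p5 and p1).
              branch 1.2.1.1 (add not (not p5 or p3)):
                not (not p5 or p3): α-rule — add not not p5, not p3.
                × closes — contains both p5 and not p5.
              branch 1.2.1.2 (add (p5 and p1)):
                (p5 and p1): α-rule — add p5, p1.
                × closes — contains both p5 and not p5.
          branch 1.2.2 (add not (not p4 implies (p4 iff p5)), p5):
            not (not p4 implies (p4 iff p5)): α-rule — add not p4, not (p4 iff p5).
            ((not p5 or p3) implies (p5 and p1)): β-rule — branch into not (not p5 or p3)  //  (p5 and p1).
              branch 1.2.2.1 (add not (not p5 or p3)):
                not (not p5 or p3): α-rule — add not not p5, not p3.
                not (p4 iff p5): β-rule — branch into p4, not p5  //  not p4, p5.
                  branch 1.2.2.1.1 (add p4, not p5):
                    × closes — contains both p4 and not p4.
                  branch 1.2.2.1.2 (add not p4, p5):
                    ○ open, literals {p3=false, p4=false, p5=true}.
              branch 1.2.2.2 (add (p5 and p1)):
                (p5 and p1): α-rule — add p5, p1.
                not (p4 iff p5): β-rule — branch into p4, not p5  //  not p4, p5.
                  branch 1.2.2.2.1 (add p4, not p5):
                    × closes — contains both p4 and not p4.
                  branch 1.2.2.2.2 (add not p4, p5):
                    ○ open, literals {p1=true, p4=false, p5=true}.
  branch 2 (add not ((p5 implies p4) iff p5)):
    not ((p5 implies p4) iff p5): β-rule — branch into (p5 implies p4), not p5  //  not (p5 implies p4), p5.
      branch 2.1 (add (p5 implies p4), not p5):
        (p5 implies p4): β-rule — branch into not p5  //  p4.
          branch 2.1.1 (add not p5):
            ○ open, literals {p5=false}.
          branch 2.1.2 (add p4):
            ○ open, literals {p4=true, p5=false}.
      branch 2.2 (add not (p5 implies p4), p5):
        not (p5 implies p4): α-rule — add p5, not p4.
        ○ open, literals {p4=false, p5=true}.
15 branches closed, 7 open.
An open branch gives a countermodel: p1=false, p3=true, p4=true, p5=true (unmentioned atoms arbitrary); under it the original formula is false.

Not valid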